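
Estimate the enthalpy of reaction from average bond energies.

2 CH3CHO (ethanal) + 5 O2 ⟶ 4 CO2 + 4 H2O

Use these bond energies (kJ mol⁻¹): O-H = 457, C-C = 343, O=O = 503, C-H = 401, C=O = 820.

ΔH ≈ −2167 kJ

Bonds broken (reactants):
  C-C: 2 × 343 = 686
  C-H: 8 × 401 = 3208
  C=O: 2 × 820 = 1640
  O=O: 5 × 503 = 2515
  Σ(broken) = 8049 kJ
Bonds formed (products):
  C=O: 8 × 820 = 6560
  O-H: 8 × 457 = 3656
  Σ(formed) = 10216 kJ
ΔH = Σ(broken) − Σ(formed) = 8049 − 10216 = −2167 kJ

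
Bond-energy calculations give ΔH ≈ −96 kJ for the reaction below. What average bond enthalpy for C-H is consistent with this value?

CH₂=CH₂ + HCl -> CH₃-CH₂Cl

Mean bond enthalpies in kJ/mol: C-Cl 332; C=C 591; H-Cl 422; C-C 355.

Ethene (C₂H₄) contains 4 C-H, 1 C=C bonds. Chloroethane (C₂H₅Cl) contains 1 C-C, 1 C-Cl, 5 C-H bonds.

D(C-H) ≈ 422 kJ/mol

Let D be the C-H bond energy.
Σ(broken) = 4×D + 1×591 + 1×422 = 1013 + 4D
Σ(formed) = 1×355 + 1×332 + 5×D = 687 + 5D
ΔH = Σ(broken) − Σ(formed) = (1013 + 4D) − (687 + 5D) = +326 − D
Setting this equal to −96 kJ gives D = 422 kJ/mol.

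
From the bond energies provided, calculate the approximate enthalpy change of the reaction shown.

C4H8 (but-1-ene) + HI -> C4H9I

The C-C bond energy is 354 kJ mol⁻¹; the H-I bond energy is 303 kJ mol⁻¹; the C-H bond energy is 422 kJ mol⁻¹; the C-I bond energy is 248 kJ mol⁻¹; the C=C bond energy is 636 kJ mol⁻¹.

Bonds broken (reactants):
  C-C: 2 × 354 = 708
  C-H: 8 × 422 = 3376
  C=C: 1 × 636 = 636
  H-I: 1 × 303 = 303
  Σ(broken) = 5023 kJ
Bonds formed (products):
  C-C: 3 × 354 = 1062
  C-H: 9 × 422 = 3798
  C-I: 1 × 248 = 248
  Σ(formed) = 5108 kJ
ΔH = Σ(broken) − Σ(formed) = 5023 − 5108 = −85 kJ

ΔH ≈ −85 kJ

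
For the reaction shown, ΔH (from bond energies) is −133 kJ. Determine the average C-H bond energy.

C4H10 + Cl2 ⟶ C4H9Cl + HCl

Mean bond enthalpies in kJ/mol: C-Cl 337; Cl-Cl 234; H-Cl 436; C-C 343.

Let D be the C-H bond energy.
Σ(broken) = 3×343 + 10×D + 1×234 = 1263 + 10D
Σ(formed) = 3×343 + 1×337 + 9×D + 1×436 = 1802 + 9D
ΔH = Σ(broken) − Σ(formed) = (1263 + 10D) − (1802 + 9D) = −539 + D
Setting this equal to −133 kJ gives D = 406 kJ/mol.

D(C-H) ≈ 406 kJ/mol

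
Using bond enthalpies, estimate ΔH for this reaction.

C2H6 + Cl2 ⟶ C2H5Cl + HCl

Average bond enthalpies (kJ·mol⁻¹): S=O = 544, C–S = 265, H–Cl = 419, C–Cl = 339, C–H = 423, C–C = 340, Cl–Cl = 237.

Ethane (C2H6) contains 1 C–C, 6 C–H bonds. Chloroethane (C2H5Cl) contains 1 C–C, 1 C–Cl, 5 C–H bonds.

ΔH ≈ −98 kJ

Bonds broken (reactants):
  C–C: 1 × 340 = 340
  C–H: 6 × 423 = 2538
  Cl–Cl: 1 × 237 = 237
  Σ(broken) = 3115 kJ
Bonds formed (products):
  C–C: 1 × 340 = 340
  C–Cl: 1 × 339 = 339
  C–H: 5 × 423 = 2115
  H–Cl: 1 × 419 = 419
  Σ(formed) = 3213 kJ
ΔH = Σ(broken) − Σ(formed) = 3115 − 3213 = −98 kJ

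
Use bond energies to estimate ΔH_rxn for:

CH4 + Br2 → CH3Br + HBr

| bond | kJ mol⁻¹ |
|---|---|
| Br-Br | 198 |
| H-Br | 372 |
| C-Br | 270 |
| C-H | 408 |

ΔH ≈ −36 kJ

Bonds broken (reactants):
  Br-Br: 1 × 198 = 198
  C-H: 4 × 408 = 1632
  Σ(broken) = 1830 kJ
Bonds formed (products):
  C-Br: 1 × 270 = 270
  C-H: 3 × 408 = 1224
  H-Br: 1 × 372 = 372
  Σ(formed) = 1866 kJ
ΔH = Σ(broken) − Σ(formed) = 1830 − 1866 = −36 kJ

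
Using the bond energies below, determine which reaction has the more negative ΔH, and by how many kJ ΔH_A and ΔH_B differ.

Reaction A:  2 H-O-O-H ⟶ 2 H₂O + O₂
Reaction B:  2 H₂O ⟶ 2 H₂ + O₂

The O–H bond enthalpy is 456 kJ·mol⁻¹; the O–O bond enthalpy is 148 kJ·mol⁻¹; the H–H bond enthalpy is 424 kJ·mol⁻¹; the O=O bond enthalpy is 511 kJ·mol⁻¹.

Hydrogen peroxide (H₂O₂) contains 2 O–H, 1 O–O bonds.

Reaction A, by 680 kJ

Reaction A:
  Bonds broken (reactants):
    O–H: 4 × 456 = 1824
    O–O: 2 × 148 = 296
    Σ(broken) = 2120 kJ
  Bonds formed (products):
    O–H: 4 × 456 = 1824
    O=O: 1 × 511 = 511
    Σ(formed) = 2335 kJ
  ΔH_A = 2120 − 2335 = −215 kJ
Reaction B:
  Bonds broken (reactants):
    O–H: 4 × 456 = 1824
    Σ(broken) = 1824 kJ
  Bonds formed (products):
    H–H: 2 × 424 = 848
    O=O: 1 × 511 = 511
    Σ(formed) = 1359 kJ
  ΔH_B = 1824 − 1359 = +465 kJ
ΔH_A − ΔH_B = −680 kJ, so reaction A has the more negative ΔH; |ΔH_A − ΔH_B| = 680 kJ.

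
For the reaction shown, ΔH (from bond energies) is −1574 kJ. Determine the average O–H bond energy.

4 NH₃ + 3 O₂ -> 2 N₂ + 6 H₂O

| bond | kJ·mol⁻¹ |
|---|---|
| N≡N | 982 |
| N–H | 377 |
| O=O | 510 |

Let D be the O–H bond energy.
Σ(broken) = 12×377 + 3×510 = 6054
Σ(formed) = 2×982 + 12×D = 1964 + 12D
ΔH = Σ(broken) − Σ(formed) = (6054) − (1964 + 12D) = +4090 − 12D
Setting this equal to −1574 kJ gives 12D = 5664, so D = 472 kJ/mol.

D(O–H) ≈ 472 kJ/mol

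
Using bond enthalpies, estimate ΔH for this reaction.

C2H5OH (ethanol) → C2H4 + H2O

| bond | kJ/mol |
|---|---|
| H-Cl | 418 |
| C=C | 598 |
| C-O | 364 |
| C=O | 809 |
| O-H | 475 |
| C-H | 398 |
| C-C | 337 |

ΔH ≈ +26 kJ

Bonds broken (reactants):
  C-C: 1 × 337 = 337
  C-H: 5 × 398 = 1990
  C-O: 1 × 364 = 364
  O-H: 1 × 475 = 475
  Σ(broken) = 3166 kJ
Bonds formed (products):
  C-H: 4 × 398 = 1592
  C=C: 1 × 598 = 598
  O-H: 2 × 475 = 950
  Σ(formed) = 3140 kJ
ΔH = Σ(broken) − Σ(formed) = 3166 − 3140 = +26 kJ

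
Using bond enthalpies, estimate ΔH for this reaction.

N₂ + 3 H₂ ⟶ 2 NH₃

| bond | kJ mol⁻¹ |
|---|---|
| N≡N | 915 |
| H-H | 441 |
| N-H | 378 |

Bonds broken (reactants):
  H-H: 3 × 441 = 1323
  N≡N: 1 × 915 = 915
  Σ(broken) = 2238 kJ
Bonds formed (products):
  N-H: 6 × 378 = 2268
  Σ(formed) = 2268 kJ
ΔH = Σ(broken) − Σ(formed) = 2238 − 2268 = −30 kJ

ΔH ≈ −30 kJ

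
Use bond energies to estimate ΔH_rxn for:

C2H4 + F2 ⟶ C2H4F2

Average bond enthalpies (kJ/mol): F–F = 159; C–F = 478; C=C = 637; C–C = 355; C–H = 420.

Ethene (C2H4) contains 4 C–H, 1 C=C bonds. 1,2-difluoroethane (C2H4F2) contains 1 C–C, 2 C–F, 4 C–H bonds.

Bonds broken (reactants):
  C–H: 4 × 420 = 1680
  C=C: 1 × 637 = 637
  F–F: 1 × 159 = 159
  Σ(broken) = 2476 kJ
Bonds formed (products):
  C–C: 1 × 355 = 355
  C–F: 2 × 478 = 956
  C–H: 4 × 420 = 1680
  Σ(formed) = 2991 kJ
ΔH = Σ(broken) − Σ(formed) = 2476 − 2991 = −515 kJ

ΔH ≈ −515 kJ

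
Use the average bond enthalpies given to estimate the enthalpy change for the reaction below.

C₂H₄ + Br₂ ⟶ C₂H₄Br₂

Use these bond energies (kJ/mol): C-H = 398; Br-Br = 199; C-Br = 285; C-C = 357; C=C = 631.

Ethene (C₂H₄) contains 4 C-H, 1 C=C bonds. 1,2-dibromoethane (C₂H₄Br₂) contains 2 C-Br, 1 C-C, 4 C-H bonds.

Bonds broken (reactants):
  Br-Br: 1 × 199 = 199
  C-H: 4 × 398 = 1592
  C=C: 1 × 631 = 631
  Σ(broken) = 2422 kJ
Bonds formed (products):
  C-Br: 2 × 285 = 570
  C-C: 1 × 357 = 357
  C-H: 4 × 398 = 1592
  Σ(formed) = 2519 kJ
ΔH = Σ(broken) − Σ(formed) = 2422 − 2519 = −97 kJ

ΔH ≈ −97 kJ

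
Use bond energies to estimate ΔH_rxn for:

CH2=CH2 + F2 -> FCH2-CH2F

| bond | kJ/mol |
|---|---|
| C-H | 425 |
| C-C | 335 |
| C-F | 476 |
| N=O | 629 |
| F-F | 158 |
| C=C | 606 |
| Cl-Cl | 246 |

ΔH ≈ −523 kJ

Bonds broken (reactants):
  C-H: 4 × 425 = 1700
  C=C: 1 × 606 = 606
  F-F: 1 × 158 = 158
  Σ(broken) = 2464 kJ
Bonds formed (products):
  C-C: 1 × 335 = 335
  C-F: 2 × 476 = 952
  C-H: 4 × 425 = 1700
  Σ(formed) = 2987 kJ
ΔH = Σ(broken) − Σ(formed) = 2464 − 2987 = −523 kJ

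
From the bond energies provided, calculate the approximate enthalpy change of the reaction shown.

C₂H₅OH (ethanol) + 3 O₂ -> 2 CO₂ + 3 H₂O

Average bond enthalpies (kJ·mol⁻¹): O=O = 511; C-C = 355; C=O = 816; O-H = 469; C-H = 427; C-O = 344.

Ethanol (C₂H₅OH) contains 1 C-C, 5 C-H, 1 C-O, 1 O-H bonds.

Bonds broken (reactants):
  C-C: 1 × 355 = 355
  C-H: 5 × 427 = 2135
  C-O: 1 × 344 = 344
  O-H: 1 × 469 = 469
  O=O: 3 × 511 = 1533
  Σ(broken) = 4836 kJ
Bonds formed (products):
  C=O: 4 × 816 = 3264
  O-H: 6 × 469 = 2814
  Σ(formed) = 6078 kJ
ΔH = Σ(broken) − Σ(formed) = 4836 − 6078 = −1242 kJ

ΔH ≈ −1242 kJ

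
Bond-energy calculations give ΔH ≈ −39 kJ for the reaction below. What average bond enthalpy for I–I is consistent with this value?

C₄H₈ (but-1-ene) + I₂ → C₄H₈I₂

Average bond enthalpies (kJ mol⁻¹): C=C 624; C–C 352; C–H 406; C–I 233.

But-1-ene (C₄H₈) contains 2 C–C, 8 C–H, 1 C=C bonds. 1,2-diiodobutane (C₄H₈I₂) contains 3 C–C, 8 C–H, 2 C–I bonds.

D(I–I) ≈ 155 kJ/mol

Let D be the I–I bond energy.
Σ(broken) = 2×352 + 8×406 + 1×624 + 1×D = 4576 + D
Σ(formed) = 3×352 + 8×406 + 2×233 = 4770
ΔH = Σ(broken) − Σ(formed) = (4576 + D) − (4770) = −194 + D
Setting this equal to −39 kJ gives D = 155 kJ/mol.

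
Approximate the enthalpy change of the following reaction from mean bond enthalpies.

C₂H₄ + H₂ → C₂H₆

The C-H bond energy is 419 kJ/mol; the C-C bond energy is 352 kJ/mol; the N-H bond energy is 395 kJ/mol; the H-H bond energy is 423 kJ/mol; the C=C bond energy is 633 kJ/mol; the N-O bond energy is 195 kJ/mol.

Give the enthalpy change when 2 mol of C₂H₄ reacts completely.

Bonds broken (reactants):
  C-H: 4 × 419 = 1676
  C=C: 1 × 633 = 633
  H-H: 1 × 423 = 423
  Σ(broken) = 2732 kJ
Bonds formed (products):
  C-C: 1 × 352 = 352
  C-H: 6 × 419 = 2514
  Σ(formed) = 2866 kJ
ΔH = Σ(broken) − Σ(formed) = 2732 − 2866 = −134 kJ
For 2× the reaction as written: 2 × (−134) = −268 kJ

ΔH = −268 kJ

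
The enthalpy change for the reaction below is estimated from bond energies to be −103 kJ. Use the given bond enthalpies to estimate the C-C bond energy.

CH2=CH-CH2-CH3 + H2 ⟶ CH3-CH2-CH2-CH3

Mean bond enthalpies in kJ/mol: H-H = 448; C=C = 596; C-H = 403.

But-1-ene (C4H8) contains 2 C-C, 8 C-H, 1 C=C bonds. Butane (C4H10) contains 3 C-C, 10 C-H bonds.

Let D be the C-C bond energy.
Σ(broken) = 2×D + 8×403 + 1×596 + 1×448 = 4268 + 2D
Σ(formed) = 3×D + 10×403 = 4030 + 3D
ΔH = Σ(broken) − Σ(formed) = (4268 + 2D) − (4030 + 3D) = +238 − D
Setting this equal to −103 kJ gives D = 341 kJ/mol.

D(C-C) ≈ 341 kJ/mol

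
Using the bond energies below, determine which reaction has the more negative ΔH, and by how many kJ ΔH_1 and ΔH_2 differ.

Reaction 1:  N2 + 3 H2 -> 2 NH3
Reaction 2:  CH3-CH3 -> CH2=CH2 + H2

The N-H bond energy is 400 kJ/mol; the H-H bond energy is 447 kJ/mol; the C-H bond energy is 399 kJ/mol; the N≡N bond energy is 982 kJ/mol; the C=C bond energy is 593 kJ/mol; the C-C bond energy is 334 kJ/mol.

Reaction 1, by 169 kJ

Reaction 1:
  Bonds broken (reactants):
    H-H: 3 × 447 = 1341
    N≡N: 1 × 982 = 982
    Σ(broken) = 2323 kJ
  Bonds formed (products):
    N-H: 6 × 400 = 2400
    Σ(formed) = 2400 kJ
  ΔH_1 = 2323 − 2400 = −77 kJ
Reaction 2:
  Bonds broken (reactants):
    C-C: 1 × 334 = 334
    C-H: 6 × 399 = 2394
    Σ(broken) = 2728 kJ
  Bonds formed (products):
    C-H: 4 × 399 = 1596
    C=C: 1 × 593 = 593
    H-H: 1 × 447 = 447
    Σ(formed) = 2636 kJ
  ΔH_2 = 2728 − 2636 = +92 kJ
ΔH_1 − ΔH_2 = −169 kJ, so reaction 1 has the more negative ΔH; |ΔH_1 − ΔH_2| = 169 kJ.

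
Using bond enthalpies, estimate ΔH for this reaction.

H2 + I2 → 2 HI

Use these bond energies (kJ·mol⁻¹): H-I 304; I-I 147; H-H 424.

Bonds broken (reactants):
  H-H: 1 × 424 = 424
  I-I: 1 × 147 = 147
  Σ(broken) = 571 kJ
Bonds formed (products):
  H-I: 2 × 304 = 608
  Σ(formed) = 608 kJ
ΔH = Σ(broken) − Σ(formed) = 571 − 608 = −37 kJ

ΔH ≈ −37 kJ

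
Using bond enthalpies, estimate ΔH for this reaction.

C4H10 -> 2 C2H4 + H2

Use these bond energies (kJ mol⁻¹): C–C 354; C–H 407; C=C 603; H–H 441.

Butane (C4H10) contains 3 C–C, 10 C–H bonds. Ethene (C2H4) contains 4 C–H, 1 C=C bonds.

Bonds broken (reactants):
  C–C: 3 × 354 = 1062
  C–H: 10 × 407 = 4070
  Σ(broken) = 5132 kJ
Bonds formed (products):
  C–H: 8 × 407 = 3256
  C=C: 2 × 603 = 1206
  H–H: 1 × 441 = 441
  Σ(formed) = 4903 kJ
ΔH = Σ(broken) − Σ(formed) = 5132 − 4903 = +229 kJ

ΔH ≈ +229 kJ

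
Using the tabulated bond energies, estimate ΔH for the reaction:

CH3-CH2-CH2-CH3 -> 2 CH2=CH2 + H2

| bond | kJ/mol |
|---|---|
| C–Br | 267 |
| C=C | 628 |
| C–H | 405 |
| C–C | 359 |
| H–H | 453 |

ΔH ≈ +178 kJ

Bonds broken (reactants):
  C–C: 3 × 359 = 1077
  C–H: 10 × 405 = 4050
  Σ(broken) = 5127 kJ
Bonds formed (products):
  C–H: 8 × 405 = 3240
  C=C: 2 × 628 = 1256
  H–H: 1 × 453 = 453
  Σ(formed) = 4949 kJ
ΔH = Σ(broken) − Σ(formed) = 5127 − 4949 = +178 kJ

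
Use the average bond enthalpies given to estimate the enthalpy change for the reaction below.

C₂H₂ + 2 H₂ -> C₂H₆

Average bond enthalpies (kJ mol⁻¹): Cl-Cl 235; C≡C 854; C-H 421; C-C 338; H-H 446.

Bonds broken (reactants):
  C≡C: 1 × 854 = 854
  C-H: 2 × 421 = 842
  H-H: 2 × 446 = 892
  Σ(broken) = 2588 kJ
Bonds formed (products):
  C-C: 1 × 338 = 338
  C-H: 6 × 421 = 2526
  Σ(formed) = 2864 kJ
ΔH = Σ(broken) − Σ(formed) = 2588 − 2864 = −276 kJ

ΔH ≈ −276 kJ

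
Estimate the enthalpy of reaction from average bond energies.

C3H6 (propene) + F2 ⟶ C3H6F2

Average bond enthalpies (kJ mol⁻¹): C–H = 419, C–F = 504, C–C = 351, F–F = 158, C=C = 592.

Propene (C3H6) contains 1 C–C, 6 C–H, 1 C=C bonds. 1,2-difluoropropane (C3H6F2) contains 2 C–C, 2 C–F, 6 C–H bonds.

Bonds broken (reactants):
  C–C: 1 × 351 = 351
  C–H: 6 × 419 = 2514
  C=C: 1 × 592 = 592
  F–F: 1 × 158 = 158
  Σ(broken) = 3615 kJ
Bonds formed (products):
  C–C: 2 × 351 = 702
  C–F: 2 × 504 = 1008
  C–H: 6 × 419 = 2514
  Σ(formed) = 4224 kJ
ΔH = Σ(broken) − Σ(formed) = 3615 − 4224 = −609 kJ

ΔH ≈ −609 kJ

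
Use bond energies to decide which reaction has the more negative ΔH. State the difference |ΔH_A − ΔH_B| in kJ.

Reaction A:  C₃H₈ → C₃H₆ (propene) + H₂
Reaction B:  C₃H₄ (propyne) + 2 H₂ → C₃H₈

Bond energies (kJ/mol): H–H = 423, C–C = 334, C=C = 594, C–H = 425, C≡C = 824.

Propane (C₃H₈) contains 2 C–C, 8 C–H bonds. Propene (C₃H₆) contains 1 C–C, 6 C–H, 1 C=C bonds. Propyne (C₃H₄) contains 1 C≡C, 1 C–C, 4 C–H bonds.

Reaction A:
  Bonds broken (reactants):
    C–C: 2 × 334 = 668
    C–H: 8 × 425 = 3400
    Σ(broken) = 4068 kJ
  Bonds formed (products):
    C–C: 1 × 334 = 334
    C–H: 6 × 425 = 2550
    C=C: 1 × 594 = 594
    H–H: 1 × 423 = 423
    Σ(formed) = 3901 kJ
  ΔH_A = 4068 − 3901 = +167 kJ
Reaction B:
  Bonds broken (reactants):
    C≡C: 1 × 824 = 824
    C–C: 1 × 334 = 334
    C–H: 4 × 425 = 1700
    H–H: 2 × 423 = 846
    Σ(broken) = 3704 kJ
  Bonds formed (products):
    C–C: 2 × 334 = 668
    C–H: 8 × 425 = 3400
    Σ(formed) = 4068 kJ
  ΔH_B = 3704 − 4068 = −364 kJ
ΔH_A − ΔH_B = +531 kJ, so reaction B has the more negative ΔH; |ΔH_A − ΔH_B| = 531 kJ.

Reaction B, by 531 kJ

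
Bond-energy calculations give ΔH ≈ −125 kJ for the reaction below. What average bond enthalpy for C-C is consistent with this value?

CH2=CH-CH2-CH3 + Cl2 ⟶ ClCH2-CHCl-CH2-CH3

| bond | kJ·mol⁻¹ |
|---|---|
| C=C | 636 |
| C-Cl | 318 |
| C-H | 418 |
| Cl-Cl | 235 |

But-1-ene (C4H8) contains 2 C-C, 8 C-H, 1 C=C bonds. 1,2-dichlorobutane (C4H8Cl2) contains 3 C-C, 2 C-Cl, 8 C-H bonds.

D(C-C) ≈ 360 kJ/mol

Let D be the C-C bond energy.
Σ(broken) = 2×D + 8×418 + 1×636 + 1×235 = 4215 + 2D
Σ(formed) = 3×D + 2×318 + 8×418 = 3980 + 3D
ΔH = Σ(broken) − Σ(formed) = (4215 + 2D) − (3980 + 3D) = +235 − D
Setting this equal to −125 kJ gives D = 360 kJ/mol.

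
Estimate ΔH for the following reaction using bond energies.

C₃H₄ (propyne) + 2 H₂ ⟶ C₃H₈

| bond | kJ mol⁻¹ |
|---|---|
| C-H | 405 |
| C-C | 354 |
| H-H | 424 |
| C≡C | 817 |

Bonds broken (reactants):
  C≡C: 1 × 817 = 817
  C-C: 1 × 354 = 354
  C-H: 4 × 405 = 1620
  H-H: 2 × 424 = 848
  Σ(broken) = 3639 kJ
Bonds formed (products):
  C-C: 2 × 354 = 708
  C-H: 8 × 405 = 3240
  Σ(formed) = 3948 kJ
ΔH = Σ(broken) − Σ(formed) = 3639 − 3948 = −309 kJ

ΔH ≈ −309 kJ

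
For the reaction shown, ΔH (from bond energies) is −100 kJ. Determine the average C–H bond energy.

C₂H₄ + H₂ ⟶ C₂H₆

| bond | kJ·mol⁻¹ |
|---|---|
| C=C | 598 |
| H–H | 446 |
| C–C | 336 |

Let D be the C–H bond energy.
Σ(broken) = 4×D + 1×598 + 1×446 = 1044 + 4D
Σ(formed) = 1×336 + 6×D = 336 + 6D
ΔH = Σ(broken) − Σ(formed) = (1044 + 4D) − (336 + 6D) = +708 − 2D
Setting this equal to −100 kJ gives 2D = 808, so D = 404 kJ/mol.

D(C–H) ≈ 404 kJ/mol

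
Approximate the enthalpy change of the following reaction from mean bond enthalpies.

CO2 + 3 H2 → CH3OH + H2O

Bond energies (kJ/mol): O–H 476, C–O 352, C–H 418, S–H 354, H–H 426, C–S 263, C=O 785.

Bonds broken (reactants):
  C=O: 2 × 785 = 1570
  H–H: 3 × 426 = 1278
  Σ(broken) = 2848 kJ
Bonds formed (products):
  C–H: 3 × 418 = 1254
  C–O: 1 × 352 = 352
  O–H: 3 × 476 = 1428
  Σ(formed) = 3034 kJ
ΔH = Σ(broken) − Σ(formed) = 2848 − 3034 = −186 kJ

ΔH ≈ −186 kJ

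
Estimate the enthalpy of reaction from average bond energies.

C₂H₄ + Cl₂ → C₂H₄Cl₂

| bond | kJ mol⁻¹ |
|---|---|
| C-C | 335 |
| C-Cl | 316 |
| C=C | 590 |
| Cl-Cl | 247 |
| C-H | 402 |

ΔH ≈ −130 kJ

Bonds broken (reactants):
  C-H: 4 × 402 = 1608
  C=C: 1 × 590 = 590
  Cl-Cl: 1 × 247 = 247
  Σ(broken) = 2445 kJ
Bonds formed (products):
  C-C: 1 × 335 = 335
  C-Cl: 2 × 316 = 632
  C-H: 4 × 402 = 1608
  Σ(formed) = 2575 kJ
ΔH = Σ(broken) − Σ(formed) = 2445 − 2575 = −130 kJ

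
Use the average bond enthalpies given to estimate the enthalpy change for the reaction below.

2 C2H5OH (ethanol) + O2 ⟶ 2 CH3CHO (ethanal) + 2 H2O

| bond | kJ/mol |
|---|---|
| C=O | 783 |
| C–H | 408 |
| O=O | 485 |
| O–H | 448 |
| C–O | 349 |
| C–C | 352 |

ΔH ≈ −463 kJ

Bonds broken (reactants):
  C–C: 2 × 352 = 704
  C–H: 10 × 408 = 4080
  C–O: 2 × 349 = 698
  O–H: 2 × 448 = 896
  O=O: 1 × 485 = 485
  Σ(broken) = 6863 kJ
Bonds formed (products):
  C–C: 2 × 352 = 704
  C–H: 8 × 408 = 3264
  C=O: 2 × 783 = 1566
  O–H: 4 × 448 = 1792
  Σ(formed) = 7326 kJ
ΔH = Σ(broken) − Σ(formed) = 6863 − 7326 = −463 kJ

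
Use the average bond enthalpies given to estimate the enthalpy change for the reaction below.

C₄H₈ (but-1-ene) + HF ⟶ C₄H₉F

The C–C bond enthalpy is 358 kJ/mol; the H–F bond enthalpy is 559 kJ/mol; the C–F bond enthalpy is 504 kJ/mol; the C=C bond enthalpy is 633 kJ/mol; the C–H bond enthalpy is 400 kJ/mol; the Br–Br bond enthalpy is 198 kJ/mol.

Bonds broken (reactants):
  C–C: 2 × 358 = 716
  C–H: 8 × 400 = 3200
  C=C: 1 × 633 = 633
  H–F: 1 × 559 = 559
  Σ(broken) = 5108 kJ
Bonds formed (products):
  C–C: 3 × 358 = 1074
  C–F: 1 × 504 = 504
  C–H: 9 × 400 = 3600
  Σ(formed) = 5178 kJ
ΔH = Σ(broken) − Σ(formed) = 5108 − 5178 = −70 kJ

ΔH ≈ −70 kJ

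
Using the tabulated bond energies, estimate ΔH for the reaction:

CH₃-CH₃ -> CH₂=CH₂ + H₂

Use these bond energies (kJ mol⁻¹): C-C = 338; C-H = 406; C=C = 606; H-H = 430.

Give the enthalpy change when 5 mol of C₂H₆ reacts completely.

Bonds broken (reactants):
  C-C: 1 × 338 = 338
  C-H: 6 × 406 = 2436
  Σ(broken) = 2774 kJ
Bonds formed (products):
  C-H: 4 × 406 = 1624
  C=C: 1 × 606 = 606
  H-H: 1 × 430 = 430
  Σ(formed) = 2660 kJ
ΔH = Σ(broken) − Σ(formed) = 2774 − 2660 = +114 kJ
For 5× the reaction as written: 5 × (+114) = +570 kJ

ΔH = +570 kJ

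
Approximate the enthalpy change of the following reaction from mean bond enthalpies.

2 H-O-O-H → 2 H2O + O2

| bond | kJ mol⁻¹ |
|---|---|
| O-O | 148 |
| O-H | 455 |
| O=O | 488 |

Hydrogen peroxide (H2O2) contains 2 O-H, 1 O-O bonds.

ΔH ≈ −192 kJ

Bonds broken (reactants):
  O-H: 4 × 455 = 1820
  O-O: 2 × 148 = 296
  Σ(broken) = 2116 kJ
Bonds formed (products):
  O-H: 4 × 455 = 1820
  O=O: 1 × 488 = 488
  Σ(formed) = 2308 kJ
ΔH = Σ(broken) − Σ(formed) = 2116 − 2308 = −192 kJ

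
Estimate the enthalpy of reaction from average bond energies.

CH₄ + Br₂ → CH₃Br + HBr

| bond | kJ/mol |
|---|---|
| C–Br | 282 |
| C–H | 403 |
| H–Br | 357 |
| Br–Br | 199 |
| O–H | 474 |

ΔH ≈ −37 kJ

Bonds broken (reactants):
  Br–Br: 1 × 199 = 199
  C–H: 4 × 403 = 1612
  Σ(broken) = 1811 kJ
Bonds formed (products):
  C–Br: 1 × 282 = 282
  C–H: 3 × 403 = 1209
  H–Br: 1 × 357 = 357
  Σ(formed) = 1848 kJ
ΔH = Σ(broken) − Σ(formed) = 1811 − 1848 = −37 kJ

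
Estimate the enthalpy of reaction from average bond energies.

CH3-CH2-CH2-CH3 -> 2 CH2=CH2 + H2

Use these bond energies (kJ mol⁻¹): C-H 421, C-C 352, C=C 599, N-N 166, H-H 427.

Bonds broken (reactants):
  C-C: 3 × 352 = 1056
  C-H: 10 × 421 = 4210
  Σ(broken) = 5266 kJ
Bonds formed (products):
  C-H: 8 × 421 = 3368
  C=C: 2 × 599 = 1198
  H-H: 1 × 427 = 427
  Σ(formed) = 4993 kJ
ΔH = Σ(broken) − Σ(formed) = 5266 − 4993 = +273 kJ

ΔH ≈ +273 kJ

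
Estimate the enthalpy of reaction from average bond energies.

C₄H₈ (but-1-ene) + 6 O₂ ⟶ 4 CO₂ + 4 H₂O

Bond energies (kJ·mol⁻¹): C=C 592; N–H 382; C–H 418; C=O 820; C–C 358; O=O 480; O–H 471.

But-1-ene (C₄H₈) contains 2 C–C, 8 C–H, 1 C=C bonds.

Bonds broken (reactants):
  C–C: 2 × 358 = 716
  C–H: 8 × 418 = 3344
  C=C: 1 × 592 = 592
  O=O: 6 × 480 = 2880
  Σ(broken) = 7532 kJ
Bonds formed (products):
  C=O: 8 × 820 = 6560
  O–H: 8 × 471 = 3768
  Σ(formed) = 10328 kJ
ΔH = Σ(broken) − Σ(formed) = 7532 − 10328 = −2796 kJ

ΔH ≈ −2796 kJ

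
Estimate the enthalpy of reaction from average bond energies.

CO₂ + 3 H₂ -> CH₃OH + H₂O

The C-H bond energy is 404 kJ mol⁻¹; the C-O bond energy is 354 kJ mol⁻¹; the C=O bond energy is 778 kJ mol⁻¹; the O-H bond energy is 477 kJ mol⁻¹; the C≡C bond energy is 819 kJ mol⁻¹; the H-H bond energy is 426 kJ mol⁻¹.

ΔH ≈ −163 kJ

Bonds broken (reactants):
  C=O: 2 × 778 = 1556
  H-H: 3 × 426 = 1278
  Σ(broken) = 2834 kJ
Bonds formed (products):
  C-H: 3 × 404 = 1212
  C-O: 1 × 354 = 354
  O-H: 3 × 477 = 1431
  Σ(formed) = 2997 kJ
ΔH = Σ(broken) − Σ(formed) = 2834 − 2997 = −163 kJ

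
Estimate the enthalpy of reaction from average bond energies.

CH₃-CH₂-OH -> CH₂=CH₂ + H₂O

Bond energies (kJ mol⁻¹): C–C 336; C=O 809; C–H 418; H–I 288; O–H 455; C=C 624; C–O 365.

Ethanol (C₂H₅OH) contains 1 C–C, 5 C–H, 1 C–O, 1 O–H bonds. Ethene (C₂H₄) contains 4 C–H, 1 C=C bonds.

ΔH ≈ +40 kJ

Bonds broken (reactants):
  C–C: 1 × 336 = 336
  C–H: 5 × 418 = 2090
  C–O: 1 × 365 = 365
  O–H: 1 × 455 = 455
  Σ(broken) = 3246 kJ
Bonds formed (products):
  C–H: 4 × 418 = 1672
  C=C: 1 × 624 = 624
  O–H: 2 × 455 = 910
  Σ(formed) = 3206 kJ
ΔH = Σ(broken) − Σ(formed) = 3246 − 3206 = +40 kJ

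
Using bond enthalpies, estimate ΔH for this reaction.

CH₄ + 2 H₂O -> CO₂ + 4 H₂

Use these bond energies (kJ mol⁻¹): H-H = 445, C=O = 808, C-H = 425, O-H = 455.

ΔH ≈ +124 kJ

Bonds broken (reactants):
  C-H: 4 × 425 = 1700
  O-H: 4 × 455 = 1820
  Σ(broken) = 3520 kJ
Bonds formed (products):
  C=O: 2 × 808 = 1616
  H-H: 4 × 445 = 1780
  Σ(formed) = 3396 kJ
ΔH = Σ(broken) − Σ(formed) = 3520 − 3396 = +124 kJ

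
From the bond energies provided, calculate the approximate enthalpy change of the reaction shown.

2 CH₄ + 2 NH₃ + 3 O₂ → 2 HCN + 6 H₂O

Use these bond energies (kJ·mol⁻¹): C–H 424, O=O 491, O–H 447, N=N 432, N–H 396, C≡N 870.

Bonds broken (reactants):
  C–H: 8 × 424 = 3392
  N–H: 6 × 396 = 2376
  O=O: 3 × 491 = 1473
  Σ(broken) = 7241 kJ
Bonds formed (products):
  C≡N: 2 × 870 = 1740
  C–H: 2 × 424 = 848
  O–H: 12 × 447 = 5364
  Σ(formed) = 7952 kJ
ΔH = Σ(broken) − Σ(formed) = 7241 − 7952 = −711 kJ

ΔH ≈ −711 kJ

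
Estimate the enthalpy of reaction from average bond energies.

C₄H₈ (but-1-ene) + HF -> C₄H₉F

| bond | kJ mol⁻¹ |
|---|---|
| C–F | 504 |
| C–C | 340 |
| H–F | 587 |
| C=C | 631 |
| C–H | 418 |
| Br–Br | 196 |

Bonds broken (reactants):
  C–C: 2 × 340 = 680
  C–H: 8 × 418 = 3344
  C=C: 1 × 631 = 631
  H–F: 1 × 587 = 587
  Σ(broken) = 5242 kJ
Bonds formed (products):
  C–C: 3 × 340 = 1020
  C–F: 1 × 504 = 504
  C–H: 9 × 418 = 3762
  Σ(formed) = 5286 kJ
ΔH = Σ(broken) − Σ(formed) = 5242 − 5286 = −44 kJ

ΔH ≈ −44 kJ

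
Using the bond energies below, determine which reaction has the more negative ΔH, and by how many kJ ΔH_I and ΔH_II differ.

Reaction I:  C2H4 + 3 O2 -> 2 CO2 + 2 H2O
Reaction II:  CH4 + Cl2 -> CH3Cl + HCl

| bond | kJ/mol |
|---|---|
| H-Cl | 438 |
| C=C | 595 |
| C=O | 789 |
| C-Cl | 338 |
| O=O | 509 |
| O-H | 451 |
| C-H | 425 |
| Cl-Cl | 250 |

Reaction I:
  Bonds broken (reactants):
    C-H: 4 × 425 = 1700
    C=C: 1 × 595 = 595
    O=O: 3 × 509 = 1527
    Σ(broken) = 3822 kJ
  Bonds formed (products):
    C=O: 4 × 789 = 3156
    O-H: 4 × 451 = 1804
    Σ(formed) = 4960 kJ
  ΔH_I = 3822 − 4960 = −1138 kJ
Reaction II:
  Bonds broken (reactants):
    C-H: 4 × 425 = 1700
    Cl-Cl: 1 × 250 = 250
    Σ(broken) = 1950 kJ
  Bonds formed (products):
    C-Cl: 1 × 338 = 338
    C-H: 3 × 425 = 1275
    H-Cl: 1 × 438 = 438
    Σ(formed) = 2051 kJ
  ΔH_II = 1950 − 2051 = −101 kJ
ΔH_I − ΔH_II = −1037 kJ, so reaction I has the more negative ΔH; |ΔH_I − ΔH_II| = 1037 kJ.

Reaction I, by 1037 kJ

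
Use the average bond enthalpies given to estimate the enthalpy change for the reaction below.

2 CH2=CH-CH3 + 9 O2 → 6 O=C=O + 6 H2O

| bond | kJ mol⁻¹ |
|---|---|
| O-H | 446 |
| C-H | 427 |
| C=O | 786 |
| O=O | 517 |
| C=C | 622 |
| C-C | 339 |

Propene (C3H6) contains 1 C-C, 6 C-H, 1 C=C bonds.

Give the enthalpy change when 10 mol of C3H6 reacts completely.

ΔH = −15425 kJ

Bonds broken (reactants):
  C-C: 2 × 339 = 678
  C-H: 12 × 427 = 5124
  C=C: 2 × 622 = 1244
  O=O: 9 × 517 = 4653
  Σ(broken) = 11699 kJ
Bonds formed (products):
  C=O: 12 × 786 = 9432
  O-H: 12 × 446 = 5352
  Σ(formed) = 14784 kJ
ΔH = Σ(broken) − Σ(formed) = 11699 − 14784 = −3085 kJ
For 5× the reaction as written: 5 × (−3085) = −15425 kJ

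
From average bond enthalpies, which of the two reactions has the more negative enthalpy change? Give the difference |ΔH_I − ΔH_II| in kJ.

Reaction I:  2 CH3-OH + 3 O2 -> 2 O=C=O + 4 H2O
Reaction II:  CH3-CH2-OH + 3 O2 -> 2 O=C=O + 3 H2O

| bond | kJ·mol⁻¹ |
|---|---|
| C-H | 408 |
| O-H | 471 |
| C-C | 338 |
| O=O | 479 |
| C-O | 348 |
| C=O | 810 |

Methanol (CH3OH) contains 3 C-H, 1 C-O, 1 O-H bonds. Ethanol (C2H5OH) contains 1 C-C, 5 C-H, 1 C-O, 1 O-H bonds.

Reaction I, by 53 kJ

Reaction I:
  Bonds broken (reactants):
    C-H: 6 × 408 = 2448
    C-O: 2 × 348 = 696
    O-H: 2 × 471 = 942
    O=O: 3 × 479 = 1437
    Σ(broken) = 5523 kJ
  Bonds formed (products):
    C=O: 4 × 810 = 3240
    O-H: 8 × 471 = 3768
    Σ(formed) = 7008 kJ
  ΔH_I = 5523 − 7008 = −1485 kJ
Reaction II:
  Bonds broken (reactants):
    C-C: 1 × 338 = 338
    C-H: 5 × 408 = 2040
    C-O: 1 × 348 = 348
    O-H: 1 × 471 = 471
    O=O: 3 × 479 = 1437
    Σ(broken) = 4634 kJ
  Bonds formed (products):
    C=O: 4 × 810 = 3240
    O-H: 6 × 471 = 2826
    Σ(formed) = 6066 kJ
  ΔH_II = 4634 − 6066 = −1432 kJ
ΔH_I − ΔH_II = −53 kJ, so reaction I has the more negative ΔH; |ΔH_I − ΔH_II| = 53 kJ.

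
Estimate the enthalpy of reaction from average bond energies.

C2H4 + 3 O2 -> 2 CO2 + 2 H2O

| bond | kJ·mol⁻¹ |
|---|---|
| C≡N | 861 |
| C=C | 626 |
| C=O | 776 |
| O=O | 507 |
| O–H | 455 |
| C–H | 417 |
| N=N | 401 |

ΔH ≈ −1109 kJ

Bonds broken (reactants):
  C–H: 4 × 417 = 1668
  C=C: 1 × 626 = 626
  O=O: 3 × 507 = 1521
  Σ(broken) = 3815 kJ
Bonds formed (products):
  C=O: 4 × 776 = 3104
  O–H: 4 × 455 = 1820
  Σ(formed) = 4924 kJ
ΔH = Σ(broken) − Σ(formed) = 3815 − 4924 = −1109 kJ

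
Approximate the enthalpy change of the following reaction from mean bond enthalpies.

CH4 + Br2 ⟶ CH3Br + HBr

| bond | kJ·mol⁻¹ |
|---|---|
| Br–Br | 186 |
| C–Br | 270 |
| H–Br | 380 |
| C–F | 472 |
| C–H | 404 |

Bonds broken (reactants):
  Br–Br: 1 × 186 = 186
  C–H: 4 × 404 = 1616
  Σ(broken) = 1802 kJ
Bonds formed (products):
  C–Br: 1 × 270 = 270
  C–H: 3 × 404 = 1212
  H–Br: 1 × 380 = 380
  Σ(formed) = 1862 kJ
ΔH = Σ(broken) − Σ(formed) = 1802 − 1862 = −60 kJ

ΔH ≈ −60 kJ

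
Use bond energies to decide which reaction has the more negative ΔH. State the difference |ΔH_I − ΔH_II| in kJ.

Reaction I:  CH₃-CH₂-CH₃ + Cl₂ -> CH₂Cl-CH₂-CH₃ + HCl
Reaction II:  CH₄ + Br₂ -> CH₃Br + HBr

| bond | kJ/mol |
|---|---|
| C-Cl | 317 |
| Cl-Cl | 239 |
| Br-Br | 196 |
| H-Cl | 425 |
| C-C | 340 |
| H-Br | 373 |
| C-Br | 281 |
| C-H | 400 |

Reaction I:
  Bonds broken (reactants):
    C-C: 2 × 340 = 680
    C-H: 8 × 400 = 3200
    Cl-Cl: 1 × 239 = 239
    Σ(broken) = 4119 kJ
  Bonds formed (products):
    C-C: 2 × 340 = 680
    C-Cl: 1 × 317 = 317
    C-H: 7 × 400 = 2800
    H-Cl: 1 × 425 = 425
    Σ(formed) = 4222 kJ
  ΔH_I = 4119 − 4222 = −103 kJ
Reaction II:
  Bonds broken (reactants):
    Br-Br: 1 × 196 = 196
    C-H: 4 × 400 = 1600
    Σ(broken) = 1796 kJ
  Bonds formed (products):
    C-Br: 1 × 281 = 281
    C-H: 3 × 400 = 1200
    H-Br: 1 × 373 = 373
    Σ(formed) = 1854 kJ
  ΔH_II = 1796 − 1854 = −58 kJ
ΔH_I − ΔH_II = −45 kJ, so reaction I has the more negative ΔH; |ΔH_I − ΔH_II| = 45 kJ.

Reaction I, by 45 kJ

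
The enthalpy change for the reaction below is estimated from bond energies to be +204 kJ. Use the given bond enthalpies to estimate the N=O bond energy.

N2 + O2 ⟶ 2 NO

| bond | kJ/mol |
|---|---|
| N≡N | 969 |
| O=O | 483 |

D(N=O) ≈ 624 kJ/mol

Let D be the N=O bond energy.
Σ(broken) = 1×969 + 1×483 = 1452
Σ(formed) = 2×D = 2D
ΔH = Σ(broken) − Σ(formed) = (1452) − (2D) = +1452 − 2D
Setting this equal to +204 kJ gives 2D = 1248, so D = 624 kJ/mol.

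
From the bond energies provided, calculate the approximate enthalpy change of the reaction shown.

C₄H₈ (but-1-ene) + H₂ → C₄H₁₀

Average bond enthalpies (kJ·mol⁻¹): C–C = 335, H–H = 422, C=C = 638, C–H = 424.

Bonds broken (reactants):
  C–C: 2 × 335 = 670
  C–H: 8 × 424 = 3392
  C=C: 1 × 638 = 638
  H–H: 1 × 422 = 422
  Σ(broken) = 5122 kJ
Bonds formed (products):
  C–C: 3 × 335 = 1005
  C–H: 10 × 424 = 4240
  Σ(formed) = 5245 kJ
ΔH = Σ(broken) − Σ(formed) = 5122 − 5245 = −123 kJ

ΔH ≈ −123 kJ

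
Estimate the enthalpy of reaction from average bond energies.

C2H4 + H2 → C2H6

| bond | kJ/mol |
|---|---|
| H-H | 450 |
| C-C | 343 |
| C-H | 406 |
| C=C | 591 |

ΔH ≈ −114 kJ

Bonds broken (reactants):
  C-H: 4 × 406 = 1624
  C=C: 1 × 591 = 591
  H-H: 1 × 450 = 450
  Σ(broken) = 2665 kJ
Bonds formed (products):
  C-C: 1 × 343 = 343
  C-H: 6 × 406 = 2436
  Σ(formed) = 2779 kJ
ΔH = Σ(broken) − Σ(formed) = 2665 − 2779 = −114 kJ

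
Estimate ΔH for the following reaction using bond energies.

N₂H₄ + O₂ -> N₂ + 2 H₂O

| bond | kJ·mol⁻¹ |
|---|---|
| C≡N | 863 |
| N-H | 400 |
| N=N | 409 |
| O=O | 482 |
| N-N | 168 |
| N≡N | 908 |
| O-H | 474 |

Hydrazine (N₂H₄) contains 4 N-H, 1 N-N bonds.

Bonds broken (reactants):
  N-H: 4 × 400 = 1600
  N-N: 1 × 168 = 168
  O=O: 1 × 482 = 482
  Σ(broken) = 2250 kJ
Bonds formed (products):
  N≡N: 1 × 908 = 908
  O-H: 4 × 474 = 1896
  Σ(formed) = 2804 kJ
ΔH = Σ(broken) − Σ(formed) = 2250 − 2804 = −554 kJ

ΔH ≈ −554 kJ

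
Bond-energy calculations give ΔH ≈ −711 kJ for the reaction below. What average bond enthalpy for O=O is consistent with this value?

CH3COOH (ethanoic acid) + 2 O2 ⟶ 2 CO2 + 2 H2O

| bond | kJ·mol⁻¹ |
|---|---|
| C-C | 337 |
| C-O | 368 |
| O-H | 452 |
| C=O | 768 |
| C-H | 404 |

Let D be the O=O bond energy.
Σ(broken) = 1×337 + 3×404 + 1×368 + 1×768 + 1×452 + 2×D = 3137 + 2D
Σ(formed) = 4×768 + 4×452 = 4880
ΔH = Σ(broken) − Σ(formed) = (3137 + 2D) − (4880) = −1743 + 2D
Setting this equal to −711 kJ gives 2D = 1032, so D = 516 kJ/mol.

D(O=O) ≈ 516 kJ/mol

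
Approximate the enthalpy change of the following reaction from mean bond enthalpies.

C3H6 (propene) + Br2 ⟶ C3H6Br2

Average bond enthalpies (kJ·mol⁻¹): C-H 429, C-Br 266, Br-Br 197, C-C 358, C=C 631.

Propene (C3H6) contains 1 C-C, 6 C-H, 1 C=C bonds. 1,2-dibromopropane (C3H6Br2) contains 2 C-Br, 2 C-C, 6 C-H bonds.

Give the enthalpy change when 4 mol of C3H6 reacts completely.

Bonds broken (reactants):
  Br-Br: 1 × 197 = 197
  C-C: 1 × 358 = 358
  C-H: 6 × 429 = 2574
  C=C: 1 × 631 = 631
  Σ(broken) = 3760 kJ
Bonds formed (products):
  C-Br: 2 × 266 = 532
  C-C: 2 × 358 = 716
  C-H: 6 × 429 = 2574
  Σ(formed) = 3822 kJ
ΔH = Σ(broken) − Σ(formed) = 3760 − 3822 = −62 kJ
For 4× the reaction as written: 4 × (−62) = −248 kJ

ΔH = −248 kJ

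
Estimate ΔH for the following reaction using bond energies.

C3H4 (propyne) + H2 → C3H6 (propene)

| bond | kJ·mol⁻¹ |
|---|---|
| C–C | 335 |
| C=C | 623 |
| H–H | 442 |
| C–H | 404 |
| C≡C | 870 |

ΔH ≈ −119 kJ

Bonds broken (reactants):
  C≡C: 1 × 870 = 870
  C–C: 1 × 335 = 335
  C–H: 4 × 404 = 1616
  H–H: 1 × 442 = 442
  Σ(broken) = 3263 kJ
Bonds formed (products):
  C–C: 1 × 335 = 335
  C–H: 6 × 404 = 2424
  C=C: 1 × 623 = 623
  Σ(formed) = 3382 kJ
ΔH = Σ(broken) − Σ(formed) = 3263 − 3382 = −119 kJ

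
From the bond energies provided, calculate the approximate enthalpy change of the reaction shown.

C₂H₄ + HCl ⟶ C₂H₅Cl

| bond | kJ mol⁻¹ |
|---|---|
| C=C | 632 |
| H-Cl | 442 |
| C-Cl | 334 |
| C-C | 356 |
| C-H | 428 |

Bonds broken (reactants):
  C-H: 4 × 428 = 1712
  C=C: 1 × 632 = 632
  H-Cl: 1 × 442 = 442
  Σ(broken) = 2786 kJ
Bonds formed (products):
  C-C: 1 × 356 = 356
  C-Cl: 1 × 334 = 334
  C-H: 5 × 428 = 2140
  Σ(formed) = 2830 kJ
ΔH = Σ(broken) − Σ(formed) = 2786 − 2830 = −44 kJ

ΔH ≈ −44 kJ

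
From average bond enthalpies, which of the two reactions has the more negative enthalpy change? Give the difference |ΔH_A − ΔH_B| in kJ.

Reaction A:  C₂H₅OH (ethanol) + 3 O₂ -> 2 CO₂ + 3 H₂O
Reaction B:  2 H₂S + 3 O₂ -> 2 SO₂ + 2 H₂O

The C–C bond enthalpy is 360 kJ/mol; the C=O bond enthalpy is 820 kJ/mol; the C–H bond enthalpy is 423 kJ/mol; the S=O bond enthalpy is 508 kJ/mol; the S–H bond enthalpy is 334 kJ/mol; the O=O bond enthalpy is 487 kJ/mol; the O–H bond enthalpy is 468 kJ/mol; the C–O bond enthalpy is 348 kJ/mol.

Reaction A, by 229 kJ

Reaction A:
  Bonds broken (reactants):
    C–C: 1 × 360 = 360
    C–H: 5 × 423 = 2115
    C–O: 1 × 348 = 348
    O–H: 1 × 468 = 468
    O=O: 3 × 487 = 1461
    Σ(broken) = 4752 kJ
  Bonds formed (products):
    C=O: 4 × 820 = 3280
    O–H: 6 × 468 = 2808
    Σ(formed) = 6088 kJ
  ΔH_A = 4752 − 6088 = −1336 kJ
Reaction B:
  Bonds broken (reactants):
    O=O: 3 × 487 = 1461
    S–H: 4 × 334 = 1336
    Σ(broken) = 2797 kJ
  Bonds formed (products):
    O–H: 4 × 468 = 1872
    S=O: 4 × 508 = 2032
    Σ(formed) = 3904 kJ
  ΔH_B = 2797 − 3904 = −1107 kJ
ΔH_A − ΔH_B = −229 kJ, so reaction A has the more negative ΔH; |ΔH_A − ΔH_B| = 229 kJ.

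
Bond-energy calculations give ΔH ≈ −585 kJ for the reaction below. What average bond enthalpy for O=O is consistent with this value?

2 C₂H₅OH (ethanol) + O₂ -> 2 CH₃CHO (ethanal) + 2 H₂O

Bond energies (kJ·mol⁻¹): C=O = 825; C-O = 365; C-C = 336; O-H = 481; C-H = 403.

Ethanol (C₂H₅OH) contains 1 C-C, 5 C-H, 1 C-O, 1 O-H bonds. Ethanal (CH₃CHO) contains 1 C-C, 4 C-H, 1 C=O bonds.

D(O=O) ≈ 491 kJ/mol

Let D be the O=O bond energy.
Σ(broken) = 2×336 + 10×403 + 2×365 + 2×481 + 1×D = 6394 + D
Σ(formed) = 2×336 + 8×403 + 2×825 + 4×481 = 7470
ΔH = Σ(broken) − Σ(formed) = (6394 + D) − (7470) = −1076 + D
Setting this equal to −585 kJ gives D = 491 kJ/mol.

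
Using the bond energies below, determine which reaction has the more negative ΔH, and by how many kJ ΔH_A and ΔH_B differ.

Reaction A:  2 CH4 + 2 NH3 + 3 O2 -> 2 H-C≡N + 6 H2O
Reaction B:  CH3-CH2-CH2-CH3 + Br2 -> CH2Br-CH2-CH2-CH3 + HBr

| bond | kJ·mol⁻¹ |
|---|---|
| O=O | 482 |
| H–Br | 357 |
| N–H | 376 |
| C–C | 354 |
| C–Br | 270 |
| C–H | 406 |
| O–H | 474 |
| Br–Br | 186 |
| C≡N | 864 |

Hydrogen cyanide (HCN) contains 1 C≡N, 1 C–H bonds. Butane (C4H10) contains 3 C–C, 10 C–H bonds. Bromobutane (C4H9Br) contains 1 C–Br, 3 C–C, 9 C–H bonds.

Reaction A:
  Bonds broken (reactants):
    C–H: 8 × 406 = 3248
    N–H: 6 × 376 = 2256
    O=O: 3 × 482 = 1446
    Σ(broken) = 6950 kJ
  Bonds formed (products):
    C≡N: 2 × 864 = 1728
    C–H: 2 × 406 = 812
    O–H: 12 × 474 = 5688
    Σ(formed) = 8228 kJ
  ΔH_A = 6950 − 8228 = −1278 kJ
Reaction B:
  Bonds broken (reactants):
    Br–Br: 1 × 186 = 186
    C–C: 3 × 354 = 1062
    C–H: 10 × 406 = 4060
    Σ(broken) = 5308 kJ
  Bonds formed (products):
    C–Br: 1 × 270 = 270
    C–C: 3 × 354 = 1062
    C–H: 9 × 406 = 3654
    H–Br: 1 × 357 = 357
    Σ(formed) = 5343 kJ
  ΔH_B = 5308 − 5343 = −35 kJ
ΔH_A − ΔH_B = −1243 kJ, so reaction A has the more negative ΔH; |ΔH_A − ΔH_B| = 1243 kJ.

Reaction A, by 1243 kJ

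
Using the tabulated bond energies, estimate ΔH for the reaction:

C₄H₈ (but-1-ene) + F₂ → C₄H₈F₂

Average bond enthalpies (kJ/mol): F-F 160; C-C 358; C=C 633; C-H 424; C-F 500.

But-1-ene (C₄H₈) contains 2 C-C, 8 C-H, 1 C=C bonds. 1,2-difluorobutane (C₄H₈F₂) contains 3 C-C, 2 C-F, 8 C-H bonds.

Bonds broken (reactants):
  C-C: 2 × 358 = 716
  C-H: 8 × 424 = 3392
  C=C: 1 × 633 = 633
  F-F: 1 × 160 = 160
  Σ(broken) = 4901 kJ
Bonds formed (products):
  C-C: 3 × 358 = 1074
  C-F: 2 × 500 = 1000
  C-H: 8 × 424 = 3392
  Σ(formed) = 5466 kJ
ΔH = Σ(broken) − Σ(formed) = 4901 − 5466 = −565 kJ

ΔH ≈ −565 kJ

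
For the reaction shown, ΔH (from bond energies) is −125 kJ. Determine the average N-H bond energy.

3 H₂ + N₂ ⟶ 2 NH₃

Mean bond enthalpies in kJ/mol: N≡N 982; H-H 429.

D(N-H) ≈ 399 kJ/mol

Let D be the N-H bond energy.
Σ(broken) = 3×429 + 1×982 = 2269
Σ(formed) = 6×D = 6D
ΔH = Σ(broken) − Σ(formed) = (2269) − (6D) = +2269 − 6D
Setting this equal to −125 kJ gives 6D = 2394, so D = 399 kJ/mol.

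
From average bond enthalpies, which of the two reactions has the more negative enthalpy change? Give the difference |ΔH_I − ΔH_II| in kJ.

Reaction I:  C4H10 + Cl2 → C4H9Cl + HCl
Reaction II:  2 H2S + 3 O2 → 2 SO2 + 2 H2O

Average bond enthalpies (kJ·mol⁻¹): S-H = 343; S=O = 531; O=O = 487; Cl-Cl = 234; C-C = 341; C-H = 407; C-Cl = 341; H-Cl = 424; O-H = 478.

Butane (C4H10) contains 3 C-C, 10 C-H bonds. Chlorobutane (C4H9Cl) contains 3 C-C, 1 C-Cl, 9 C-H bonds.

Reaction II, by 1079 kJ

Reaction I:
  Bonds broken (reactants):
    C-C: 3 × 341 = 1023
    C-H: 10 × 407 = 4070
    Cl-Cl: 1 × 234 = 234
    Σ(broken) = 5327 kJ
  Bonds formed (products):
    C-C: 3 × 341 = 1023
    C-Cl: 1 × 341 = 341
    C-H: 9 × 407 = 3663
    H-Cl: 1 × 424 = 424
    Σ(formed) = 5451 kJ
  ΔH_I = 5327 − 5451 = −124 kJ
Reaction II:
  Bonds broken (reactants):
    O=O: 3 × 487 = 1461
    S-H: 4 × 343 = 1372
    Σ(broken) = 2833 kJ
  Bonds formed (products):
    O-H: 4 × 478 = 1912
    S=O: 4 × 531 = 2124
    Σ(formed) = 4036 kJ
  ΔH_II = 2833 − 4036 = −1203 kJ
ΔH_I − ΔH_II = +1079 kJ, so reaction II has the more negative ΔH; |ΔH_I − ΔH_II| = 1079 kJ.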